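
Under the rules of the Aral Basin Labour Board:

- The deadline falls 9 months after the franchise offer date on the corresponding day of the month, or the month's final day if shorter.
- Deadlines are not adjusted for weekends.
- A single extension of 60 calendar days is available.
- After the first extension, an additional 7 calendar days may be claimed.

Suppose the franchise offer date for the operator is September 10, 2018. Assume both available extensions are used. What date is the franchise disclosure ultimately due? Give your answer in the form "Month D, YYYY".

August 16, 2019

Moving 9 months forward from September 10, 2018 on the corresponding day gives June 10, 2019.
No adjustment is made for weekends or holidays, so June 10, 2019 stands.
The 60-calendar-day extension moves the deadline from June 10, 2019 to August 9, 2019.
No adjustment is made for weekends or holidays, so August 9, 2019 stands.
The 7-calendar-day extension moves the deadline from August 9, 2019 to August 16, 2019.
No adjustment is made for weekends or holidays, so August 16, 2019 stands.
So the filing is due August 16, 2019.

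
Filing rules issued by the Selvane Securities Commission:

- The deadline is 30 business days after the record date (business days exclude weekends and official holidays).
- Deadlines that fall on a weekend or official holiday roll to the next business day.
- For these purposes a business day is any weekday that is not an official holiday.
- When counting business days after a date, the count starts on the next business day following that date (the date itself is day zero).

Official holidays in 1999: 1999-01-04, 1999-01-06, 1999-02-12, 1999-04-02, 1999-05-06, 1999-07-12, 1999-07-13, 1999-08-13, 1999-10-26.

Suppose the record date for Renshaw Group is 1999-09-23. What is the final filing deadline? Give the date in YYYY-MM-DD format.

1999-11-05

Starting the day after 1999-09-23 and counting 30 business days lands on 1999-11-05.
1999-11-05 falls on a Friday, which is a business day, so no adjustment is needed.
Final deadline: 1999-11-05.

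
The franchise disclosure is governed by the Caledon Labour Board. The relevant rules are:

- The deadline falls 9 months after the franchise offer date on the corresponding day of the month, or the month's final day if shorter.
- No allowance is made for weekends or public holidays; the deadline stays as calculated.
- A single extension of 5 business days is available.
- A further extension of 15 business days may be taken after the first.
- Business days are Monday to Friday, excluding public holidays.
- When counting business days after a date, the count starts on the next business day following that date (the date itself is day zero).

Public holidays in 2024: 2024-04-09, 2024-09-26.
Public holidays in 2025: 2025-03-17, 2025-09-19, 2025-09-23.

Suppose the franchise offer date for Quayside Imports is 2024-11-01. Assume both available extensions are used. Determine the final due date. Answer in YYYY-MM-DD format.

9 months from 2024-11-01 is 2025-08-01.
2025-08-01 is a Friday; no weekend or holiday adjustment applies.
The 5-business-day extension runs from 2025-08-01 to 2025-08-08.
2025-08-08 falls on a Friday. The rules make no weekend/holiday allowance, so it remains 2025-08-08.
Counting 15 further business days from 2025-08-08 reaches 2025-08-29.
2025-08-29 falls on a Friday. The rules make no weekend/holiday allowance, so it remains 2025-08-29.
Deadline: 2025-08-29.

2025-08-29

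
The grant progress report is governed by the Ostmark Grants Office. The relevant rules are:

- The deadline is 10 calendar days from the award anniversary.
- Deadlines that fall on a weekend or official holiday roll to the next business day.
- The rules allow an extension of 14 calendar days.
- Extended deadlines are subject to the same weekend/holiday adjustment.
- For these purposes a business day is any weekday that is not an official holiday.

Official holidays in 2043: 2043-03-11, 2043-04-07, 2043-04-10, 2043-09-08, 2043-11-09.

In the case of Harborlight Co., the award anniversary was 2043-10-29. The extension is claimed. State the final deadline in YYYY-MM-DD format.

2043-11-24

Trigger date 2043-10-29 + 10 calendar days = 2043-11-08.
Because 2043-11-08 is a Sunday, the deadline becomes 2043-11-10 (Tuesday).
Applying the 14-calendar-day extension: 2043-11-10 + 14 days = 2043-11-24.
2043-11-24 (Tuesday) is already a business day.
So the filing is due 2043-11-24.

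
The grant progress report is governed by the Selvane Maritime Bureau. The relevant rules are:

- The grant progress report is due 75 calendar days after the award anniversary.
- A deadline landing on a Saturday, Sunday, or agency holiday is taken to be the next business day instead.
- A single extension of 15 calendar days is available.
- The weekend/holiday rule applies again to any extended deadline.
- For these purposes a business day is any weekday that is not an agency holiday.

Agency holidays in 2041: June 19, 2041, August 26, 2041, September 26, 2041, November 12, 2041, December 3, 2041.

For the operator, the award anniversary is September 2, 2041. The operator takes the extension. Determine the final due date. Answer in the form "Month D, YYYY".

From September 2, 2041, 75 calendar days later is November 16, 2041.
November 16, 2041 is a Saturday, so it moves to the next business day, November 18, 2041 (Monday).
With the 15-day extension, November 18, 2041 becomes December 3, 2041.
December 3, 2041 is a listed holiday, so it moves to the next business day, December 4, 2041 (Wednesday).
Final deadline: December 4, 2041.

December 4, 2041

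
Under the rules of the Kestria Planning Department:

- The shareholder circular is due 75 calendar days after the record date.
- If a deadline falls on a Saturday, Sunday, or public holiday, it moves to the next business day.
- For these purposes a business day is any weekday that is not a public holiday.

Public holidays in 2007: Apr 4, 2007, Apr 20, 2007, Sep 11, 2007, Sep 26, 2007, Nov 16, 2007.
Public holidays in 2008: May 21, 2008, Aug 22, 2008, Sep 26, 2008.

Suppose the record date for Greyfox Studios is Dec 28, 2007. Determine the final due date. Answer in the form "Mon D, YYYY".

Mar 12, 2008

From Dec 28, 2007, 75 calendar days later is Mar 12, 2008.
Since Mar 12, 2008 is a Wednesday and not a holiday, the date is unchanged.
So the filing is due Mar 12, 2008.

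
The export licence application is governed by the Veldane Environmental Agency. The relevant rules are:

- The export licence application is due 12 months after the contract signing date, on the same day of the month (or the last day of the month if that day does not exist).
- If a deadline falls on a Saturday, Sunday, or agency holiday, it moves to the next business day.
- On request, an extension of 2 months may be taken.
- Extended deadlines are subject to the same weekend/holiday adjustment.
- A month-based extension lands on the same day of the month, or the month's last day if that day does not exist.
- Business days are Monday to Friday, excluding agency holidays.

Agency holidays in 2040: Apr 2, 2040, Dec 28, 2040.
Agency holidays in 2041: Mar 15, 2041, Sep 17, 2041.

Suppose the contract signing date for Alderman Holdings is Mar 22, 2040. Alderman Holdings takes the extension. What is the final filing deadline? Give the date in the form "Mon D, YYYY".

May 22, 2041

12 months from Mar 22, 2040 is Mar 22, 2041.
Mar 22, 2041 is a Friday and not a listed holiday, so it stands.
The 2 months extension carries Mar 22, 2041 to May 22, 2041.
May 22, 2041 (Wednesday) is already a business day.
The final due date is May 22, 2041.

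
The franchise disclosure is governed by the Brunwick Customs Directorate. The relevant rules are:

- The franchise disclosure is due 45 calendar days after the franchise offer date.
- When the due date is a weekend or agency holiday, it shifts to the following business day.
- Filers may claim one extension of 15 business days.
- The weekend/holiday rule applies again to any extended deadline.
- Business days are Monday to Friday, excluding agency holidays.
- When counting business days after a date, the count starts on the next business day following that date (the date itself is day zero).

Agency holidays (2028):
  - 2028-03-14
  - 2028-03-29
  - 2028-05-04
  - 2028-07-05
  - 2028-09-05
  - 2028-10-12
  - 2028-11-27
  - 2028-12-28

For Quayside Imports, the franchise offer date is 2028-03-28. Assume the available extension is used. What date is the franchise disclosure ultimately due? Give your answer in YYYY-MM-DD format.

From 2028-03-28, 45 calendar days later is 2028-05-12.
2028-05-12 (Friday) is already a business day.
The 15-business-day extension runs from 2028-05-12 to 2028-06-02.
2028-06-02 is a Friday and not a listed holiday, so it stands.
Deadline: 2028-06-02.

2028-06-02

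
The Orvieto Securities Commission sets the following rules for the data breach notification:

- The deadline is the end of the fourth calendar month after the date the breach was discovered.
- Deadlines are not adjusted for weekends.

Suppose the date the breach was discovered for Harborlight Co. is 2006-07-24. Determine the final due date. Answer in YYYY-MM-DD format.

2006-11-30

4 months after 2006-07-24 falls in November 2006; the last day of that month is 2006-11-30.
2006-11-30 falls on a Thursday. The rules make no weekend/holiday allowance, so it remains 2006-11-30.
Deadline: 2006-11-30.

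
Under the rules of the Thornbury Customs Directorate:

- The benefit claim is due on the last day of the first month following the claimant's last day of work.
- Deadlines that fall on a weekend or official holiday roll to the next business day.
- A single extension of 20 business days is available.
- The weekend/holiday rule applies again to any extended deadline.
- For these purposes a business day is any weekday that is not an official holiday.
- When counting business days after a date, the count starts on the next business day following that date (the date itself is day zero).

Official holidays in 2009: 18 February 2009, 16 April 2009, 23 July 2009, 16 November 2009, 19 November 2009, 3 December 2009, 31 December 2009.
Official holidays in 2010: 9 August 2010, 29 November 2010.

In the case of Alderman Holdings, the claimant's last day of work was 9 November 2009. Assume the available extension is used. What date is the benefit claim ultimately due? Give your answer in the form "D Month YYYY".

29 January 2010

The first month after 9 November 2009 is December 2009, whose last day is 31 December 2009.
Because 31 December 2009 is a listed holiday, the deadline becomes 1 January 2010 (Friday).
Applying the 20-business-day extension: 20 business days after 1 January 2010 is 29 January 2010.
29 January 2010 falls on a Friday, which is a business day, so no adjustment is needed.
The final due date is 29 January 2010.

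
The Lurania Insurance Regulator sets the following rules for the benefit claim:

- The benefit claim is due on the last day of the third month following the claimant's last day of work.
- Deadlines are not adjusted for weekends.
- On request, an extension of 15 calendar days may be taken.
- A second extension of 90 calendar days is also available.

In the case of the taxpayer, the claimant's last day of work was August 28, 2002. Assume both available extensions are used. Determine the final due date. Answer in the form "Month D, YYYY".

March 15, 2003

3 months after August 28, 2002 is November 2002; that month ends on November 30, 2002.
November 30, 2002 falls on a Saturday. The rules make no weekend/holiday allowance, so it remains November 30, 2002.
Add the 15 calendar-day extension to November 30, 2002: December 15, 2002.
December 15, 2002 falls on a Sunday. The rules make no weekend/holiday allowance, so it remains December 15, 2002.
Add the 90 calendar-day extension to December 15, 2002: March 15, 2003.
March 15, 2003 falls on a Saturday. The rules make no weekend/holiday allowance, so it remains March 15, 2003.
Final deadline: March 15, 2003.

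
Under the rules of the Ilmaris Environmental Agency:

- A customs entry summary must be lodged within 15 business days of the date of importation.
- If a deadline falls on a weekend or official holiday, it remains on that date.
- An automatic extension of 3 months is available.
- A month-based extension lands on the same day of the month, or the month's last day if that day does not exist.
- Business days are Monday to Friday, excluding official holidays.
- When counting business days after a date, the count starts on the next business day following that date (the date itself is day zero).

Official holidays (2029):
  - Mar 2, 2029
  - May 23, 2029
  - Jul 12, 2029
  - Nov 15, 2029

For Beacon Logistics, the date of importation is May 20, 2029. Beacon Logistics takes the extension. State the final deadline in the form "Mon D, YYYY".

Sep 11, 2029

Counting 15 business days after May 20, 2029 (skipping weekends and listed holidays) reaches Jun 11, 2029.
No adjustment is made for weekends or holidays, so Jun 11, 2029 stands.
Applying the 3 months extension: 3 months after Jun 11, 2029 is Sep 11, 2029.
Sep 11, 2029 is a Tuesday; no weekend or holiday adjustment applies.
So the filing is due Sep 11, 2029.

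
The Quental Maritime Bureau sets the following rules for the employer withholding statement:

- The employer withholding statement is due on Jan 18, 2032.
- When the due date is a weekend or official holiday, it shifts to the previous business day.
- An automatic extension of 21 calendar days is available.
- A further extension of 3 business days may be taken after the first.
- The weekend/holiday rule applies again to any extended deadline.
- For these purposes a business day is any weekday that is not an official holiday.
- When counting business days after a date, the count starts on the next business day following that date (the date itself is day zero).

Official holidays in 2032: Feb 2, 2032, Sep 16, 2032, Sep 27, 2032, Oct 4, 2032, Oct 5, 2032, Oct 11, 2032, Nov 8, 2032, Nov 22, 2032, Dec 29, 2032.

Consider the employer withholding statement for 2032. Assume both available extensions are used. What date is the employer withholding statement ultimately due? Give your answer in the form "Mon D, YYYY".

Start from the fixed due date, Jan 18, 2032.
Because Jan 18, 2032 is a Sunday, the deadline becomes Jan 16, 2032 (Friday).
Applying the 21-calendar-day extension: Jan 16, 2032 + 21 days = Feb 6, 2032.
Feb 6, 2032 is a Friday and not a listed holiday, so it stands.
The 3-business-day extension runs from Feb 6, 2032 to Feb 11, 2032.
Feb 11, 2032 falls on a Wednesday, which is a business day, so no adjustment is needed.
So the filing is due Feb 11, 2032.

Feb 11, 2032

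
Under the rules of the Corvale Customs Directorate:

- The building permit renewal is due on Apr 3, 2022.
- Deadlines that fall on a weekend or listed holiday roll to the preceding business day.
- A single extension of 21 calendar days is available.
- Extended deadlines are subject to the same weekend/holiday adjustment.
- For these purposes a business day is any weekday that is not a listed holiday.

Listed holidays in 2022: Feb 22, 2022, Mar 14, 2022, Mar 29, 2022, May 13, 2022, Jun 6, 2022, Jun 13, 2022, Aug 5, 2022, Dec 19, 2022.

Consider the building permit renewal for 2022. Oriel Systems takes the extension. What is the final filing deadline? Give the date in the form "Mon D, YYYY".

Start from the fixed due date, Apr 3, 2022.
Apr 3, 2022 is a Sunday; the preceding business day is Apr 1, 2022 (Friday).
Applying the 21-calendar-day extension: Apr 1, 2022 + 21 days = Apr 22, 2022.
Since Apr 22, 2022 is a Friday and not a holiday, the date is unchanged.
The final due date is Apr 22, 2022.

Apr 22, 2022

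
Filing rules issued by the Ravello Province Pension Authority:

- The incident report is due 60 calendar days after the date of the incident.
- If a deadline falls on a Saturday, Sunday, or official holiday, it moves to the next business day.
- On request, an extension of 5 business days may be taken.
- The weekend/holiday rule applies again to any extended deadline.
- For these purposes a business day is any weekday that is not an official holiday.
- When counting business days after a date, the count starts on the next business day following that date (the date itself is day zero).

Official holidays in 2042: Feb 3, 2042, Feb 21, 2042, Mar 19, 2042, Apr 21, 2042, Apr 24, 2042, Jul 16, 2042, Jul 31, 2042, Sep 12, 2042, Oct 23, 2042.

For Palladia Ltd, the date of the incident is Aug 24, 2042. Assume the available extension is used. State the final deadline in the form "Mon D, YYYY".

60 calendar days after Aug 24, 2042 is Oct 23, 2042.
Because Oct 23, 2042 is a listed holiday, the deadline becomes Oct 24, 2042 (Friday).
The 5-business-day extension runs from Oct 24, 2042 to Oct 31, 2042.
Oct 31, 2042 (Friday) is already a business day.
Final deadline: Oct 31, 2042.

Oct 31, 2042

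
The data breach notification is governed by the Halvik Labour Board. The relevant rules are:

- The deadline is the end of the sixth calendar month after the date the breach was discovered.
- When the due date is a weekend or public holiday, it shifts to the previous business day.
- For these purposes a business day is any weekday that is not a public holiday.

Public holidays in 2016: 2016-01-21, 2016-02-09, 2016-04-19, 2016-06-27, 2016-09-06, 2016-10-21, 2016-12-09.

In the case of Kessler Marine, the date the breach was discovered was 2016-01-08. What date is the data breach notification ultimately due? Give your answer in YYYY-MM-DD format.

6 months after 2016-01-08 is July 2016; that month ends on 2016-07-31.
2016-07-31 falls on a Sunday. Rolling to the preceding business day gives 2016-07-29, a Friday.
The final due date is 2016-07-29.

2016-07-29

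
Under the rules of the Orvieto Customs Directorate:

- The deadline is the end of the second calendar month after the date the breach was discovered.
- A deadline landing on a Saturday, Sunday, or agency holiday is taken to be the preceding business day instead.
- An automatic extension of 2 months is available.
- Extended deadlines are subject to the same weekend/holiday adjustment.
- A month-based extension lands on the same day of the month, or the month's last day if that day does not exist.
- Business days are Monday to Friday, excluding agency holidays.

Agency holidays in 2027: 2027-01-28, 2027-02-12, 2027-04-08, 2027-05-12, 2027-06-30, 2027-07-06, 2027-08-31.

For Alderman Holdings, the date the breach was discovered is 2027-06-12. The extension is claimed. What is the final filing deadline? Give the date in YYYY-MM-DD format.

2 months after 2027-06-12 is August 2027; that month ends on 2027-08-31.
Because 2027-08-31 is a listed holiday, the deadline becomes 2027-08-30 (Monday).
Add 2 months to 2027-08-30: 2027-10-30.
2027-10-30 is a Saturday; the preceding business day is 2027-10-29 (Friday).
The final due date is 2027-10-29.

2027-10-29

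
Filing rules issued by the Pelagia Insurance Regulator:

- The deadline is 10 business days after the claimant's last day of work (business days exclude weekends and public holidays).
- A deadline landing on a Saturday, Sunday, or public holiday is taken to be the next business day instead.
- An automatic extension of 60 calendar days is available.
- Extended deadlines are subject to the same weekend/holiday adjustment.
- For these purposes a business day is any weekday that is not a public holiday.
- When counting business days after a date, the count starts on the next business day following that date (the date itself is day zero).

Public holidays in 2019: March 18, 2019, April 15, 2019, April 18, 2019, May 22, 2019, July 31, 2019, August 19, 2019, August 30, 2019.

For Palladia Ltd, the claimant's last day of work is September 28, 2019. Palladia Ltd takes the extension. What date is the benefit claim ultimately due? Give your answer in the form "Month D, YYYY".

December 10, 2019

Counting 10 business days after September 28, 2019 (skipping weekends and listed holidays) reaches October 11, 2019.
October 11, 2019 (Friday) is already a business day.
Applying the 60-calendar-day extension: October 11, 2019 + 60 days = December 10, 2019.
Since December 10, 2019 is a Tuesday and not a holiday, the date is unchanged.
Final deadline: December 10, 2019.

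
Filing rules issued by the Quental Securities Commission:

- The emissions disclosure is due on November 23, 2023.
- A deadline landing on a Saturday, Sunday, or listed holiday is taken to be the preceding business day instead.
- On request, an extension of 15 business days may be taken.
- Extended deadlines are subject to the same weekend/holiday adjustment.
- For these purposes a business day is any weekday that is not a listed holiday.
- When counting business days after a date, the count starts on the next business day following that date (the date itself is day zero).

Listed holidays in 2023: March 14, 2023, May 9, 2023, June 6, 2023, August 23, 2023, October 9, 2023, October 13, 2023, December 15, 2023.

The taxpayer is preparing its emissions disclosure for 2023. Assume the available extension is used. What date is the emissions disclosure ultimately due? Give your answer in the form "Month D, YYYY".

The stated deadline is November 23, 2023.
November 23, 2023 (Thursday) is already a business day.
Counting 15 further business days from November 23, 2023 reaches December 14, 2023.
December 14, 2023 is a Thursday and not a listed holiday, so it stands.
So the filing is due December 14, 2023.

December 14, 2023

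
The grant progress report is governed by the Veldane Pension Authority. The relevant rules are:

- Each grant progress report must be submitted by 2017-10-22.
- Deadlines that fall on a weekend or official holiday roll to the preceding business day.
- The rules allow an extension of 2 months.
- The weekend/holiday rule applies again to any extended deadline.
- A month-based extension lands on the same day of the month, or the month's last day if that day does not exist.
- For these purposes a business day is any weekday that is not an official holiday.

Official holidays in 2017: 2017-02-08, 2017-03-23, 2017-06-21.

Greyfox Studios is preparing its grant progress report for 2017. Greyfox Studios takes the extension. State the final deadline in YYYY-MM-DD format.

2017-12-20

The stated deadline is 2017-10-22.
2017-10-22 is a Sunday; the preceding business day is 2017-10-20 (Friday).
Applying the 2 months extension: 2 months after 2017-10-20 is 2017-12-20.
2017-12-20 is a Wednesday and not a listed holiday, so it stands.
Deadline: 2017-12-20.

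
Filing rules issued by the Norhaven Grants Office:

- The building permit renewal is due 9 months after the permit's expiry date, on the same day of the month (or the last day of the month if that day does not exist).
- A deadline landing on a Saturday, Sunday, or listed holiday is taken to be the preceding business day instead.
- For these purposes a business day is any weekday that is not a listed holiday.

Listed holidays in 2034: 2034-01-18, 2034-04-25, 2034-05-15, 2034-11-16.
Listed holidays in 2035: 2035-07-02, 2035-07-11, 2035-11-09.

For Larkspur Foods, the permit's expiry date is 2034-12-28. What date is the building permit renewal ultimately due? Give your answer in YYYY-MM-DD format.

9 months after 2034-12-28, on the same day of the month, is 2035-09-28.
2035-09-28 (Friday) is already a business day.
Deadline: 2035-09-28.

2035-09-28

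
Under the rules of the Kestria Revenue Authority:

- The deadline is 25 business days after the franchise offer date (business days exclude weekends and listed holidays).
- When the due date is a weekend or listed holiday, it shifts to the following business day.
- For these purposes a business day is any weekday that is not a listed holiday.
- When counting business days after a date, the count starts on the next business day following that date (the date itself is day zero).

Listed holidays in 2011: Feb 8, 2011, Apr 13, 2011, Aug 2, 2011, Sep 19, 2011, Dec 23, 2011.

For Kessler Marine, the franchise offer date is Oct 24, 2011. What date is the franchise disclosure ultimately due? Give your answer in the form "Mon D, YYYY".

25 business days after Oct 24, 2011, excluding weekends and holidays, is Nov 28, 2011.
Nov 28, 2011 (Monday) is already a business day.
So the filing is due Nov 28, 2011.

Nov 28, 2011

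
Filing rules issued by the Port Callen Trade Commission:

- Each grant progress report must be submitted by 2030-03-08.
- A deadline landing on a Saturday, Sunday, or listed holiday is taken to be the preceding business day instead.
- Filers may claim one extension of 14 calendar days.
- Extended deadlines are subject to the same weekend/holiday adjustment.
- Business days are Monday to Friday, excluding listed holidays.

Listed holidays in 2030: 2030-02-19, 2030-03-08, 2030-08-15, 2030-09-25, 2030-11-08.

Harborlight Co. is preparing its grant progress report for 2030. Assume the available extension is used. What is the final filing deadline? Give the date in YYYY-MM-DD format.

The stated deadline is 2030-03-08.
2030-03-08 is a listed holiday; the preceding business day is 2030-03-07 (Thursday).
With the 14-day extension, 2030-03-07 becomes 2030-03-21.
2030-03-21 falls on a Thursday, which is a business day, so no adjustment is needed.
The final due date is 2030-03-21.

2030-03-21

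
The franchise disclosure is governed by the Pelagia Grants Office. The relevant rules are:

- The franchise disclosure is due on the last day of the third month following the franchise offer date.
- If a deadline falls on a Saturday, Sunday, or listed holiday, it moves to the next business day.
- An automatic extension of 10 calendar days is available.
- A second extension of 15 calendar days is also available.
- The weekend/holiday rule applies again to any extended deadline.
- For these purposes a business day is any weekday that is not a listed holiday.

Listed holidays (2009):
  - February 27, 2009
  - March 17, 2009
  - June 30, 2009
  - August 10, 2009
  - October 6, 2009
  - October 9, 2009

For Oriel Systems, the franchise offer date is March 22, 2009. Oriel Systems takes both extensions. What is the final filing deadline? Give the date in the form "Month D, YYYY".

3 months after March 22, 2009 is June 2009; that month ends on June 30, 2009.
Because June 30, 2009 is a listed holiday, the deadline becomes July 1, 2009 (Wednesday).
Add the 10 calendar-day extension to July 1, 2009: July 11, 2009.
July 11, 2009 is a Saturday, so it moves to the next business day, July 13, 2009 (Monday).
Applying the 15-calendar-day extension: July 13, 2009 + 15 days = July 28, 2009.
July 28, 2009 is a Tuesday and not a listed holiday, so it stands.
Deadline: July 28, 2009.

July 28, 2009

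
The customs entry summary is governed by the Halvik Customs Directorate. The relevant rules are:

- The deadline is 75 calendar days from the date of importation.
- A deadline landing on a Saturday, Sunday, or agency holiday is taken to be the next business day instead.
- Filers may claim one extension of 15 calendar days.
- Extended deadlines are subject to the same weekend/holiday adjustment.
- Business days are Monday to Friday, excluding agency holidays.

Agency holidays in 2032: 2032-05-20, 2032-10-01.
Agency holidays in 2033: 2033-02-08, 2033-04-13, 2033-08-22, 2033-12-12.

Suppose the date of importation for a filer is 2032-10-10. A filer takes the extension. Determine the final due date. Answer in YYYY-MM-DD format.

Adding 75 calendar days to 2032-10-10 gives 2032-12-24.
2032-12-24 falls on a Friday, which is a business day, so no adjustment is needed.
The 15-calendar-day extension moves the deadline from 2032-12-24 to 2033-01-08.
2033-01-08 is a Saturday, so it moves to the next business day, 2033-01-10 (Monday).
The final due date is 2033-01-10.

2033-01-10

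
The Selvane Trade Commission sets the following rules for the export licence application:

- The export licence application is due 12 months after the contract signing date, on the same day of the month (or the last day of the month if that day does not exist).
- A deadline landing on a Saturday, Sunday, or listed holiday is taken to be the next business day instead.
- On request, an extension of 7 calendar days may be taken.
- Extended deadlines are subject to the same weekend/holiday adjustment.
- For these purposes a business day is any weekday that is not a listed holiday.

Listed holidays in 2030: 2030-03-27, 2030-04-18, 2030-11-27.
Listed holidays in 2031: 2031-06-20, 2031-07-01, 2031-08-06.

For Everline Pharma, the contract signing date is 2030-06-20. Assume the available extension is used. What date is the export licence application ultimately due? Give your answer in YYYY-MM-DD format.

2031-06-30

Moving 12 months forward from 2030-06-20 on the corresponding day gives 2031-06-20.
2031-06-20 is a listed holiday; the next business day is 2031-06-23 (Monday).
The 7-calendar-day extension moves the deadline from 2031-06-23 to 2031-06-30.
2031-06-30 (Monday) is already a business day.
The final due date is 2031-06-30.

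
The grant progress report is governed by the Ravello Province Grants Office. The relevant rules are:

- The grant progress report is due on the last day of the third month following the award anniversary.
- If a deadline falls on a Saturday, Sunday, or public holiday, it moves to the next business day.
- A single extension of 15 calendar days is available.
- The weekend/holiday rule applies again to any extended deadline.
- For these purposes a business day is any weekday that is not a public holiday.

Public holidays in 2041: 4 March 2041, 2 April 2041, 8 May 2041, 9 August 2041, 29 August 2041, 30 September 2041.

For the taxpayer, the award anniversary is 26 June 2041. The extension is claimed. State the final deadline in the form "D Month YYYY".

16 October 2041

3 months after 26 June 2041 falls in September 2041; the last day of that month is 30 September 2041.
30 September 2041 is a listed holiday, so it moves to the next business day, 1 October 2041 (Tuesday).
The 15-calendar-day extension moves the deadline from 1 October 2041 to 16 October 2041.
16 October 2041 falls on a Wednesday, which is a business day, so no adjustment is needed.
Final deadline: 16 October 2041.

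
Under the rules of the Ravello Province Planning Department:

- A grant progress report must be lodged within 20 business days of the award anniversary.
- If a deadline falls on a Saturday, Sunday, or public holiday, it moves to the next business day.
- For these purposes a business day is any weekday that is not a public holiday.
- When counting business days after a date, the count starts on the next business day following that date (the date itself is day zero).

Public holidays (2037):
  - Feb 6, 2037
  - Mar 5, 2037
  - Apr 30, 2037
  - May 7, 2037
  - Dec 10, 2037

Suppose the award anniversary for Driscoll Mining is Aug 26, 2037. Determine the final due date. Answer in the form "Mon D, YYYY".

Counting 20 business days after Aug 26, 2037 (skipping weekends and listed holidays) reaches Sep 23, 2037.
Sep 23, 2037 is a Wednesday and not a listed holiday, so it stands.
Deadline: Sep 23, 2037.

Sep 23, 2037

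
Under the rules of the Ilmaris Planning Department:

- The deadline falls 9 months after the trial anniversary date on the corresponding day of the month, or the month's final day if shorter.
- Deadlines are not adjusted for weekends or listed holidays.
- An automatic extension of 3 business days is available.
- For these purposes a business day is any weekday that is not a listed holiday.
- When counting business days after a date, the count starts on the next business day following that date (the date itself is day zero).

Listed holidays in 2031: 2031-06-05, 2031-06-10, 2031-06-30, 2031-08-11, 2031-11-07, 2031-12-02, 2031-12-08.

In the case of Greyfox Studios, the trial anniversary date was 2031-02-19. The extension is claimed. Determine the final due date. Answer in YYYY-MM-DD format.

Moving 9 months forward from 2031-02-19 on the corresponding day gives 2031-11-19.
2031-11-19 is a Wednesday; no weekend or holiday adjustment applies.
Counting 3 further business days from 2031-11-19 reaches 2031-11-24.
2031-11-24 falls on a Monday. The rules make no weekend/holiday allowance, so it remains 2031-11-24.
Deadline: 2031-11-24.

2031-11-24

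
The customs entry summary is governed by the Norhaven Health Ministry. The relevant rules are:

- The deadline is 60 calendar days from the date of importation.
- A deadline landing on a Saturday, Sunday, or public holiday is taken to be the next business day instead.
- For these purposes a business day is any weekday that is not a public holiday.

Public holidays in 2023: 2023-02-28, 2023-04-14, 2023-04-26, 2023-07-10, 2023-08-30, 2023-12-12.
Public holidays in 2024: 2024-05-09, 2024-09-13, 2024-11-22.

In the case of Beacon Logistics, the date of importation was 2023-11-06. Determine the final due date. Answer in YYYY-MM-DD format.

2024-01-05

60 calendar days after 2023-11-06 is 2024-01-05.
2024-01-05 (Friday) is already a business day.
So the filing is due 2024-01-05.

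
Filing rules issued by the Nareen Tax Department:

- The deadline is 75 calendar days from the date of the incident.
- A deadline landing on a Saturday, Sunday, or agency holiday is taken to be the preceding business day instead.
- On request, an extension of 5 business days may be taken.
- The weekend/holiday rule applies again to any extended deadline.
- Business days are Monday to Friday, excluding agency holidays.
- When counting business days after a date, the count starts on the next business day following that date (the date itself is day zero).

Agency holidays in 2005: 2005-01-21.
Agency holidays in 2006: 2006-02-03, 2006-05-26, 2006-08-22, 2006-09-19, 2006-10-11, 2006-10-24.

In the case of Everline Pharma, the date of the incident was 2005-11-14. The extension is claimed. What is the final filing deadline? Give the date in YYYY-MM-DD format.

2006-02-06

Adding 75 calendar days to 2005-11-14 gives 2006-01-28.
2006-01-28 is a Saturday; the preceding business day is 2006-01-27 (Friday).
Counting 5 further business days from 2006-01-27 reaches 2006-02-06.
2006-02-06 is a Monday and not a listed holiday, so it stands.
So the filing is due 2006-02-06.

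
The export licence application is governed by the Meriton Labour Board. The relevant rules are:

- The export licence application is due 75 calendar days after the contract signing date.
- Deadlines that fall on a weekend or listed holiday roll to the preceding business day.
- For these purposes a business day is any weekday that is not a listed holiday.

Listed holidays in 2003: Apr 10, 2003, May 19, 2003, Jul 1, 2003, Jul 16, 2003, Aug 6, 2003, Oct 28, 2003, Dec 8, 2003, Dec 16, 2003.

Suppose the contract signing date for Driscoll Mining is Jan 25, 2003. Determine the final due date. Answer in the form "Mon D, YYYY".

Trigger date Jan 25, 2003 + 75 calendar days = Apr 10, 2003.
Apr 10, 2003 is a listed holiday; the preceding business day is Apr 9, 2003 (Wednesday).
Final deadline: Apr 9, 2003.

Apr 9, 2003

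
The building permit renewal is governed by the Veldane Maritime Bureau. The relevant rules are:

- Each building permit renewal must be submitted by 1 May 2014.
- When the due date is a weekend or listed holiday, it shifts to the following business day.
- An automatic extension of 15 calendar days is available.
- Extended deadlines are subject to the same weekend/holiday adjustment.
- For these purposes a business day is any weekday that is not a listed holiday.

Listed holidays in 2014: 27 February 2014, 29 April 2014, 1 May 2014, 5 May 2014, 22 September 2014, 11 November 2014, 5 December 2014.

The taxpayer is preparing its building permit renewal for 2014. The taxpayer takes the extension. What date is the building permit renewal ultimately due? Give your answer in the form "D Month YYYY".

19 May 2014

Start from the fixed due date, 1 May 2014.
1 May 2014 is a listed holiday; the next business day is 2 May 2014 (Friday).
Applying the 15-calendar-day extension: 2 May 2014 + 15 days = 17 May 2014.
17 May 2014 falls on a Saturday. Rolling to the next business day gives 19 May 2014, a Monday.
Deadline: 19 May 2014.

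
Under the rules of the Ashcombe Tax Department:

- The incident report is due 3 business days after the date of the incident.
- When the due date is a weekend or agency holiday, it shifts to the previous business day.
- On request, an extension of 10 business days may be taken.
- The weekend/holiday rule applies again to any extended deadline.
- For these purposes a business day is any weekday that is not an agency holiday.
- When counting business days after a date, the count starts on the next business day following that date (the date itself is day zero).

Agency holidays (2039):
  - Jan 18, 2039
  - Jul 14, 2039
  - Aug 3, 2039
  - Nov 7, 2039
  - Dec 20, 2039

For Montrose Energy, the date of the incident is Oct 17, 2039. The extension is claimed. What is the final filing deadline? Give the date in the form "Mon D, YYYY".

Nov 3, 2039

3 business days after Oct 17, 2039, excluding weekends and holidays, is Oct 20, 2039.
Oct 20, 2039 falls on a Thursday, which is a business day, so no adjustment is needed.
Applying the 10-business-day extension: 10 business days after Oct 20, 2039 is Nov 3, 2039.
Nov 3, 2039 falls on a Thursday, which is a business day, so no adjustment is needed.
The final due date is Nov 3, 2039.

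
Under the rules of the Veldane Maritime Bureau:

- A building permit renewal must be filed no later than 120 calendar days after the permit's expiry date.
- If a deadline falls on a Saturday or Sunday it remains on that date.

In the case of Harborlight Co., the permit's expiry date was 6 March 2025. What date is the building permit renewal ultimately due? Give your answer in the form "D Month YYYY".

120 calendar days after 6 March 2025 is 4 July 2025.
No adjustment is made for weekends or holidays, so 4 July 2025 stands.
Final deadline: 4 July 2025.

4 July 2025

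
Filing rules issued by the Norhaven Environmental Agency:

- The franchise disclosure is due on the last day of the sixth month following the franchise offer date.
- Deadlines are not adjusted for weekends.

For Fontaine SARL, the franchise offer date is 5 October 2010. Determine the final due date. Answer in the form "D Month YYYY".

30 April 2011

6 months after 5 October 2010 is April 2011; that month ends on 30 April 2011.
30 April 2011 is a Saturday; no weekend or holiday adjustment applies.
So the filing is due 30 April 2011.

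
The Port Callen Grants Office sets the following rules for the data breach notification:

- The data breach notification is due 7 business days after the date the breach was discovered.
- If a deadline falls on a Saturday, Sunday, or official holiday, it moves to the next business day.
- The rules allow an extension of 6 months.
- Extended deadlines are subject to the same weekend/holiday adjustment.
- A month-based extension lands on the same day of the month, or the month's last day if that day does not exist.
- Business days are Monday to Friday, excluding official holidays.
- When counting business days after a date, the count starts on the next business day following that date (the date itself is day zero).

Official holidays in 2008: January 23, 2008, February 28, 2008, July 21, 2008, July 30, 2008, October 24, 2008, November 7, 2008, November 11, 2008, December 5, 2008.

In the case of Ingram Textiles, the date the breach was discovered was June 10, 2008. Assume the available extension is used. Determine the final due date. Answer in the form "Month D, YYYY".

December 19, 2008

7 business days after June 10, 2008, excluding weekends and holidays, is June 19, 2008.
June 19, 2008 falls on a Thursday, which is a business day, so no adjustment is needed.
Applying the 6 months extension: 6 months after June 19, 2008 is December 19, 2008.
December 19, 2008 (Friday) is already a business day.
Final deadline: December 19, 2008.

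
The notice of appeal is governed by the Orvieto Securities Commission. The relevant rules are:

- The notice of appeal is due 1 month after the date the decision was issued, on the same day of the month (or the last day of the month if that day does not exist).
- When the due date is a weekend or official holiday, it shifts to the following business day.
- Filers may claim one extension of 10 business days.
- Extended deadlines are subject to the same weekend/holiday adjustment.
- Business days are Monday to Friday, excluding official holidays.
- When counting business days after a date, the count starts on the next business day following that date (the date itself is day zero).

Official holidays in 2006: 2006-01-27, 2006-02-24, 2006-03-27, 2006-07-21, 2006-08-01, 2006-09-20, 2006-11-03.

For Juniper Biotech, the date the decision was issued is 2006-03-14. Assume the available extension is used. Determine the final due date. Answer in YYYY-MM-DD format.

1 month after 2006-03-14, on the same day of the month, is 2006-04-14.
2006-04-14 (Friday) is already a business day.
Counting 10 further business days from 2006-04-14 reaches 2006-04-28.
Since 2006-04-28 is a Friday and not a holiday, the date is unchanged.
Deadline: 2006-04-28.

2006-04-28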